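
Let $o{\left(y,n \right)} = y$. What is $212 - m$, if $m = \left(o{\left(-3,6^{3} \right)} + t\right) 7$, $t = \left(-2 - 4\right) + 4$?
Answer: $247$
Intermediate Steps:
$t = -2$ ($t = -6 + 4 = -2$)
$m = -35$ ($m = \left(-3 - 2\right) 7 = \left(-5\right) 7 = -35$)
$212 - m = 212 - -35 = 212 + 35 = 247$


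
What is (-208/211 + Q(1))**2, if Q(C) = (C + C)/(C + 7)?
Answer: 385641/712336 ≈ 0.54138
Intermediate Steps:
Q(C) = 2*C/(7 + C) (Q(C) = (2*C)/(7 + C) = 2*C/(7 + C))
(-208/211 + Q(1))**2 = (-208/211 + 2*1/(7 + 1))**2 = (-208*1/211 + 2*1/8)**2 = (-208/211 + 2*1*(1/8))**2 = (-208/211 + 1/4)**2 = (-621/844)**2 = 385641/712336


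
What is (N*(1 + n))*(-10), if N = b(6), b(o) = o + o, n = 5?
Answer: -720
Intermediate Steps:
b(o) = 2*o
N = 12 (N = 2*6 = 12)
(N*(1 + n))*(-10) = (12*(1 + 5))*(-10) = (12*6)*(-10) = 72*(-10) = -720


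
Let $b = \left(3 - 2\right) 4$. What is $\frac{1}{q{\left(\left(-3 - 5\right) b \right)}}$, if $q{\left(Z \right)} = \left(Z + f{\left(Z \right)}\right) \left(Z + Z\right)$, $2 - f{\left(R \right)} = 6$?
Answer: $\frac{1}{2304} \approx 0.00043403$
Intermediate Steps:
$f{\left(R \right)} = -4$ ($f{\left(R \right)} = 2 - 6 = -4$)
$b = 4$ ($b = 1 \cdot 4 = 4$)
$q{\left(Z \right)} = 2 Z \left(-4 + Z\right)$ ($q{\left(Z \right)} = \left(Z - 4\right) \left(Z + Z\right) = \left(-4 + Z\right) 2 Z = 2 Z \left(-4 + Z\right)$)
$\frac{1}{q{\left(\left(-3 - 5\right) b \right)}} = \frac{1}{2 \left(-3 - 5\right) 4 \left(-4 + \left(-3 - 5\right) 4\right)} = \frac{1}{2 \left(\left(-8\right) 4\right) \left(-4 - 32\right)} = \frac{1}{2 \left(-32\right) \left(-4 - 32\right)} = \frac{1}{2 \left(-32\right) \left(-36\right)} = \frac{1}{2304}$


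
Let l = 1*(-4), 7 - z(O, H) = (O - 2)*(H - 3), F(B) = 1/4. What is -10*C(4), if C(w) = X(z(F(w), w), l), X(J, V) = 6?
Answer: -60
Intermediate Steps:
F(B) = 1/4
z(O, H) = 7 - (-3 + H)*(-2 + O) (z(O, H) = 7 - (O - 2)*(H - 3) = 7 - (-2 + O)*(-3 + H) = 7 - (-3 + H)*(-2 + O))
l = -4
C(w) = 6
-10*C(4) = -10*6 = -60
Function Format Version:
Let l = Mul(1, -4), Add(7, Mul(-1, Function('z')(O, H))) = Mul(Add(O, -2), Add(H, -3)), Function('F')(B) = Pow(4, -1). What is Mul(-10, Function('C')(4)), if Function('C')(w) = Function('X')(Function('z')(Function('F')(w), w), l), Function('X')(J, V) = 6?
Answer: -60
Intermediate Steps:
Function('F')(B) = Rational(1, 4)
Function('z')(O, H) = Add(7, Mul(-1, Add(-3, H), Add(-2, O))) (Function('z')(O, H) = Add(7, Mul(-1, Mul(Add(O, -2), Add(H, -3)))) = Add(7, Mul(-1, Mul(Add(-2, O), Add(-3, H)))) = Add(7, Mul(-1, Mul(Add(-3, H), Add(-2, O)))) = Add(7, Mul(-1, Add(-3, H), Add(-2, O))))
l = -4
Function('C')(w) = 6
Mul(-10, Function('C')(4)) = Mul(-10, 6) = -60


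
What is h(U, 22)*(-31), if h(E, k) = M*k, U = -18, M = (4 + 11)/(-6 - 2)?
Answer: 5115/4 ≈ 1278.8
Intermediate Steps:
M = -15/8 (M = 15/(-8) = 15*(-⅛) = -15/8 ≈ -1.8750)
h(E, k) = -15*k/8
h(U, 22)*(-31) = -15/8*22*(-31) = -165/4*(-31) = 5115/4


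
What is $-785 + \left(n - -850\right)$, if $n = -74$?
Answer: $-9$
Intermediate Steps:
$-785 + \left(n - -850\right) = -785 - -776 = -785 + \left(-74 + 850\right) = -785 + 776 = -9$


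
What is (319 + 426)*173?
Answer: 128885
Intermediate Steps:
(319 + 426)*173 = 745*173 = 128885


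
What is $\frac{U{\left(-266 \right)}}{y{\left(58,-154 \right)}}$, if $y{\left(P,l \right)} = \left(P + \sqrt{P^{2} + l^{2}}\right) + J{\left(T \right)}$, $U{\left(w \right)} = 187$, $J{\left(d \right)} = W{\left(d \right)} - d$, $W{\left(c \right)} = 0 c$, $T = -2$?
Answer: $- \frac{561}{1174} + \frac{187 \sqrt{6770}}{11740} \approx 0.83274$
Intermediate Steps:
$W{\left(c \right)} = 0$
$J{\left(d \right)} = - d$ ($J{\left(d \right)} = 0 - d = - d$)
$y{\left(P,l \right)} = 2 + P + \sqrt{P^{2} + l^{2}}$ ($y{\left(P,l \right)} = \left(P + \sqrt{P^{2} + l^{2}}\right) - -2 = \left(P + \sqrt{P^{2} + l^{2}}\right) + 2 = 2 + P + \sqrt{P^{2} + l^{2}}$)
$\frac{U{\left(-266 \right)}}{y{\left(58,-154 \right)}} = \frac{187}{2 + 58 + \sqrt{58^{2} + \left(-154\right)^{2}}} = \frac{187}{2 + 58 + \sqrt{3364 + 23716}} = \frac{187}{2 + 58 + \sqrt{27080}} = \frac{187}{2 + 58 + 2 \sqrt{6770}} = \frac{187}{60 + 2 \sqrt{6770}}$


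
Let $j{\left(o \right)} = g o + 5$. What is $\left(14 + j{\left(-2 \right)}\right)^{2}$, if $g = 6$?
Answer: $49$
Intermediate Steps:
$j{\left(o \right)} = 5 + 6 o$ ($j{\left(o \right)} = 6 o + 5 = 5 + 6 o$)
$\left(14 + j{\left(-2 \right)}\right)^{2} = \left(14 + \left(5 + 6 \left(-2\right)\right)\right)^{2} = \left(14 + \left(5 - 12\right)\right)^{2} = \left(14 - 7\right)^{2} = 7^{2} = 49$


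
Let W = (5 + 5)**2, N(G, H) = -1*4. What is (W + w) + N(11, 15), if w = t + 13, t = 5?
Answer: 114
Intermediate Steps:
N(G, H) = -4
w = 18 (w = 5 + 13 = 18)
W = 100 (W = 10**2 = 100)
(W + w) + N(11, 15) = (100 + 18) - 4 = 118 - 4 = 114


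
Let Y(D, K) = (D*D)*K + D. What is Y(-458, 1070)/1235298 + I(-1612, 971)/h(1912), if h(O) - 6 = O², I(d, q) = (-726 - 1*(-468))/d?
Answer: 110223482317435407/606641362463500 ≈ 181.69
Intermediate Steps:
Y(D, K) = D + K*D² (Y(D, K) = D²*K + D = K*D² + D = D + K*D²)
I(d, q) = -258/d (I(d, q) = (-726 + 468)/d = -258/d)
h(O) = 6 + O²
Y(-458, 1070)/1235298 + I(-1612, 971)/h(1912) = -458*(1 - 458*1070)/1235298 + (-258/(-1612))/(6 + 1912²) = -458*(1 - 490060)*(1/1235298) + (-258*(-1/1612))/(6 + 3655744) = -458*(-490059)*(1/1235298) + (129/806)/3655750 = 224447022*(1/1235298) + (129/806)*(1/3655750) = 37407837/205883 + 129/2946534500 = 110223482317435407/606641362463500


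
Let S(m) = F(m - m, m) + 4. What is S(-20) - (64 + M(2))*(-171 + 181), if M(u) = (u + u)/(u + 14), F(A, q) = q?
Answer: -1317/2 ≈ -658.50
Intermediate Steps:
M(u) = 2*u/(14 + u) (M(u) = (2*u)/(14 + u) = 2*u/(14 + u))
S(m) = 4 + m (S(m) = m + 4 = 4 + m)
S(-20) - (64 + M(2))*(-171 + 181) = (4 - 20) - (64 + 2*2/(14 + 2))*(-171 + 181) = -16 - (64 + 2*2/16)*10 = -16 - (64 + 2*2*(1/16))*10 = -16 - (64 + ¼)*10 = -16 - 257*10/4 = -16 - 1*1285/2 = -16 - 1285/2 = -1317/2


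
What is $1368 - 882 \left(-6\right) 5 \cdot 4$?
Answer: $107208$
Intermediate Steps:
$1368 - 882 \left(-6\right) 5 \cdot 4 = 1368 - 882 \left(\left(-30\right) 4\right) = 1368 - -105840 = 1368 + 105840 = 107208$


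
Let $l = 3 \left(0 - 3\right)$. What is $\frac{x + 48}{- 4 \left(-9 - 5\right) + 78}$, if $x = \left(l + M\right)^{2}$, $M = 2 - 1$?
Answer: $\frac{56}{67} \approx 0.83582$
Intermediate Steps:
$M = 1$
$l = -9$ ($l = 3 \left(-3\right) = -9$)
$x = 64$ ($x = \left(-9 + 1\right)^{2} = \left(-8\right)^{2} = 64$)
$\frac{x + 48}{- 4 \left(-9 - 5\right) + 78} = \frac{64 + 48}{- 4 \left(-9 - 5\right) + 78} = \frac{112}{\left(-4\right) \left(-14\right) + 78} = \frac{112}{56 + 78} = \frac{112}{134} = 112 \cdot \frac{1}{134} = \frac{56}{67}$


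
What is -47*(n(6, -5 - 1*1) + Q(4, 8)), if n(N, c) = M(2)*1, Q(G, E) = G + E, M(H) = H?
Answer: -658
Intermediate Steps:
Q(G, E) = E + G
n(N, c) = 2 (n(N, c) = 2*1 = 2)
-47*(n(6, -5 - 1*1) + Q(4, 8)) = -47*(2 + (8 + 4)) = -47*(2 + 12) = -47*14 = -658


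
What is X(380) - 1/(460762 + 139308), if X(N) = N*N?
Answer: 86650107999/600070 ≈ 1.4440e+5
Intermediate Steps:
X(N) = N²
X(380) - 1/(460762 + 139308) = 380² - 1/(460762 + 139308) = 144400 - 1/600070 = 86650107999/600070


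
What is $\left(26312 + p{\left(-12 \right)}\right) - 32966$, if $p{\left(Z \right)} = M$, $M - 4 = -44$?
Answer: $-6694$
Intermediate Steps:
$M = -40$ ($M = 4 - 44 = -40$)
$p{\left(Z \right)} = -40$
$\left(26312 + p{\left(-12 \right)}\right) - 32966 = \left(26312 - 40\right) - 32966 = 26272 - 32966 = -6694$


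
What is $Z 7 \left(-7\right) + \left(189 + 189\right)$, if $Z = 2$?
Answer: $280$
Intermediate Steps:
$Z 7 \left(-7\right) + \left(189 + 189\right) = 2 \cdot 7 \left(-7\right) + \left(189 + 189\right) = 14 \left(-7\right) + 378 = -98 + 378 = 280$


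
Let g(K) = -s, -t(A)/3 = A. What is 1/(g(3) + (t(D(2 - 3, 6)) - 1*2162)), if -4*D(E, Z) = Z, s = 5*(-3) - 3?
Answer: -2/4279 ≈ -0.00046740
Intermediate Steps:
s = -18 (s = -15 - 3 = -18)
D(E, Z) = -Z/4
t(A) = -3*A
g(K) = 18 (g(K) = -1*(-18) = 18)
1/(g(3) + (t(D(2 - 3, 6)) - 1*2162)) = 1/(18 + (-(-3)*6/4 - 1*2162)) = 1/(18 + (-3*(-3/2) - 2162)) = 1/(18 + (9/2 - 2162)) = 1/(18 - 4315/2) = 1/(-4279/2) = -2/4279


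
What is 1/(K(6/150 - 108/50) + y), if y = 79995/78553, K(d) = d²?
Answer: 49095625/270652252 ≈ 0.18140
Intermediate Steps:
y = 79995/78553 (y = 79995*(1/78553) = 79995/78553 ≈ 1.0184)
1/(K(6/150 - 108/50) + y) = 1/((6/150 - 108/50)² + 79995/78553) = 1/((6*(1/150) - 108*1/50)² + 79995/78553) = 1/((1/25 - 54/25)² + 79995/78553) = 1/((-53/25)² + 79995/78553) = 1/(2809/625 + 79995/78553) = 1/(270652252/49095625) = 49095625/270652252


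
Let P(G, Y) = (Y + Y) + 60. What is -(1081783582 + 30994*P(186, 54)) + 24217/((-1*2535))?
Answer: -2755521129307/2535 ≈ -1.0870e+9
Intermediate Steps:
P(G, Y) = 60 + 2*Y (P(G, Y) = 2*Y + 60 = 60 + 2*Y)
-(1081783582 + 30994*P(186, 54)) + 24217/((-1*2535)) = -(1083643222 + 3347352) + 24217/((-1*2535)) = -30994/(1/((60 + 108) + 34903)) + 24217/(-2535) = -30994/(1/(168 + 34903)) + 24217*(-1/2535) = -30994/(1/35071) - 24217/2535 = -30994/1/35071 - 24217/2535 = -30994*35071 - 24217/2535 = -1086990574 - 24217/2535 = -2755521129307/2535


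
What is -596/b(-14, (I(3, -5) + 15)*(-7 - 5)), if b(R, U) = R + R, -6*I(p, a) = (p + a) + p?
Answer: 149/7 ≈ 21.286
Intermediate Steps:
I(p, a) = -p/3 - a/6 (I(p, a) = -((p + a) + p)/6 = -((a + p) + p)/6 = -(a + 2*p)/6 = -p/3 - a/6)
b(R, U) = 2*R
-596/b(-14, (I(3, -5) + 15)*(-7 - 5)) = -596/(2*(-14)) = -596/(-28) = -596*(-1/28) = 149/7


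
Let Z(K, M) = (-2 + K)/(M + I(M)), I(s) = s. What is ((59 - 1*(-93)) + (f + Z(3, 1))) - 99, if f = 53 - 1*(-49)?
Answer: 311/2 ≈ 155.50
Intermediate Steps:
Z(K, M) = (-2 + K)/(2*M) (Z(K, M) = (-2 + K)/(M + M) = (-2 + K)/((2*M)) = (-2 + K)*(1/(2*M)) = (-2 + K)/(2*M))
f = 102 (f = 53 + 49 = 102)
((59 - 1*(-93)) + (f + Z(3, 1))) - 99 = ((59 - 1*(-93)) + (102 + (½)*(-2 + 3)/1)) - 99 = ((59 + 93) + (102 + (½)*1*1)) - 99 = (152 + (102 + ½)) - 99 = (152 + 205/2) - 99 = 509/2 - 99 = 311/2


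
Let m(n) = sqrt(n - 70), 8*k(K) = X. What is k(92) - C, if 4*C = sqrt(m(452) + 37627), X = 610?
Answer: 305/4 - sqrt(37627 + sqrt(382))/4 ≈ 27.743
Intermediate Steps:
k(K) = 305/4 (k(K) = (1/8)*610 = 305/4)
m(n) = sqrt(-70 + n)
C = sqrt(37627 + sqrt(382))/4 (C = sqrt(sqrt(-70 + 452) + 37627)/4 = sqrt(sqrt(382) + 37627)/4 = sqrt(37627 + sqrt(382))/4 ≈ 48.507)
k(92) - C = 305/4 - sqrt(37627 + sqrt(382))/4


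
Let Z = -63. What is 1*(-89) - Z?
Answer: -26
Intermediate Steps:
1*(-89) - Z = 1*(-89) - 1*(-63) = -89 + 63 = -26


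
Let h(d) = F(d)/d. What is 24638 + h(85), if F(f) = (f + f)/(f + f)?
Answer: 2094231/85 ≈ 24638.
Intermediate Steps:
F(f) = 1 (F(f) = (2*f)/((2*f)) = (2*f)*(1/(2*f)) = 1)
h(d) = 1/d
24638 + h(85) = 24638 + 1/85 = 2094231/85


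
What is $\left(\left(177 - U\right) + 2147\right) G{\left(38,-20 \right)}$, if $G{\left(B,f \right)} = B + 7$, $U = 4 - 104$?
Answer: $109080$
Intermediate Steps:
$U = -100$ ($U = 4 - 104 = -100$)
$G{\left(B,f \right)} = 7 + B$
$\left(\left(177 - U\right) + 2147\right) G{\left(38,-20 \right)} = \left(\left(177 - -100\right) + 2147\right) \left(7 + 38\right) = \left(\left(177 + 100\right) + 2147\right) 45 = \left(277 + 2147\right) 45 = 2424 \cdot 45 = 109080$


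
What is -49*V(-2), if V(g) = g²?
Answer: -196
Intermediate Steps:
-49*V(-2) = -49*(-2)² = -49*4 = -196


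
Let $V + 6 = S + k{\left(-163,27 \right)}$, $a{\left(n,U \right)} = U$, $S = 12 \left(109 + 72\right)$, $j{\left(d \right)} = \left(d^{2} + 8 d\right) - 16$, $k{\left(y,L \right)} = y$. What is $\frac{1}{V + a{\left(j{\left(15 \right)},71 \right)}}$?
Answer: $\frac{1}{2074} \approx 0.00048216$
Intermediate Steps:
$j{\left(d \right)} = -16 + d^{2} + 8 d$
$S = 2172$ ($S = 12 \cdot 181 = 2172$)
$V = 2003$ ($V = -6 + \left(2172 - 163\right) = -6 + 2009 = 2003$)
$\frac{1}{V + a{\left(j{\left(15 \right)},71 \right)}} = \frac{1}{2003 + 71} = \frac{1}{2074}$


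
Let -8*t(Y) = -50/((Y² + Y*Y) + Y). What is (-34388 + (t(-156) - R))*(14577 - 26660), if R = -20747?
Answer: 31986443828917/194064 ≈ 1.6482e+8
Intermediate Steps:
t(Y) = 25/(4*(Y + 2*Y²)) (t(Y) = -(-25)/(4*((Y² + Y*Y) + Y)) = -(-25)/(4*((Y² + Y²) + Y)) = -(-25)/(4*(2*Y² + Y)) = -(-25)/(4*(Y + 2*Y²)) = 25/(4*(Y + 2*Y²)))
(-34388 + (t(-156) - R))*(14577 - 26660) = (-34388 + ((25/4)/(-156*(1 + 2*(-156))) - 1*(-20747)))*(14577 - 26660) = (-34388 + ((25/4)*(-1/156)/(1 - 312) + 20747))*(-12083) = (-34388 + ((25/4)*(-1/156)/(-311) + 20747))*(-12083) = (-34388 + ((25/4)*(-1/156)*(-1/311) + 20747))*(-12083) = (-34388 + (25/194064 + 20747))*(-12083) = (-34388 + 4026245833/194064)*(-12083) = -2647226999/194064*(-12083) = 31986443828917/194064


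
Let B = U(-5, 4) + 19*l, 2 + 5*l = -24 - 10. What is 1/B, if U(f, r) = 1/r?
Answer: -20/2731 ≈ -0.0073233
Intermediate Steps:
l = -36/5 (l = -⅖ + (-24 - 10)/5 = -⅖ + (⅕)*(-34) = -⅖ - 34/5 = -36/5 ≈ -7.2000)
B = -2731/20 (B = 1/4 + 19*(-36/5) = ¼ - 684/5 = -2731/20 ≈ -136.55)
1/B = 1/(-2731/20) = -20/2731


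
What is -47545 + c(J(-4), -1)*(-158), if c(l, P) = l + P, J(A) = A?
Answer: -46755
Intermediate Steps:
c(l, P) = P + l
-47545 + c(J(-4), -1)*(-158) = -47545 + (-1 - 4)*(-158) = -47545 - 5*(-158) = -47545 + 790 = -46755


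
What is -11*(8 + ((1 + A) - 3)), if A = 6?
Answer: -132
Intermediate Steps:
-11*(8 + ((1 + A) - 3)) = -11*(8 + ((1 + 6) - 3)) = -11*(8 + (7 - 3)) = -11*(8 + 4) = -11*12 = -132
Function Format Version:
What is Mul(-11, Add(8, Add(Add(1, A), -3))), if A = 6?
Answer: -132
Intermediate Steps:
Mul(-11, Add(8, Add(Add(1, A), -3))) = Mul(-11, Add(8, Add(Add(1, 6), -3))) = Mul(-11, Add(8, Add(7, -3))) = Mul(-11, Add(8, 4)) = Mul(-11, 12) = -132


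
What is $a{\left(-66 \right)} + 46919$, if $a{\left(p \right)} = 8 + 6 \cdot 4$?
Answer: $46951$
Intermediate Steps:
$a{\left(p \right)} = 32$ ($a{\left(p \right)} = 8 + 24 = 32$)
$a{\left(-66 \right)} + 46919 = 32 + 46919 = 46951$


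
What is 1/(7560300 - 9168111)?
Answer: -1/1607811 ≈ -6.2196e-7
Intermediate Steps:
1/(7560300 - 9168111) = 1/(-1607811) = -1/1607811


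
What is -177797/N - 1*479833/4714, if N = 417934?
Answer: -50344165020/492535219 ≈ -102.21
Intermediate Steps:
-177797/N - 1*479833/4714 = -177797/417934 - 1*479833/4714 = -177797*1/417934 - 479833*1/4714 = -177797/417934 - 479833/4714 = -50344165020/492535219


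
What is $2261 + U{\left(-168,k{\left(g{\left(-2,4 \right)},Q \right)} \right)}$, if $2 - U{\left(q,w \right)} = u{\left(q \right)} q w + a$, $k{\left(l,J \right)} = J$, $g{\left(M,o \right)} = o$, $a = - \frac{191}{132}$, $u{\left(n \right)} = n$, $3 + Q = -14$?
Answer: $\frac{63633563}{132} \approx 4.8207 \cdot 10^{5}$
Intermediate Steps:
$Q = -17$ ($Q = -3 - 14 = -17$)
$a = - \frac{191}{132}$ ($a = \left(-191\right) \frac{1}{132} = - \frac{191}{132} \approx -1.447$)
$U{\left(q,w \right)} = \frac{455}{132} - w q^{2}$ ($U{\left(q,w \right)} = 2 - \left(q q w - \frac{191}{132}\right) = 2 - \left(q^{2} w - \frac{191}{132}\right) = 2 - \left(w q^{2} - \frac{191}{132}\right) = 2 - \left(- \frac{191}{132} + w q^{2}\right) = \frac{455}{132} - w q^{2}$)
$2261 + U{\left(-168,k{\left(g{\left(-2,4 \right)},Q \right)} \right)} = 2261 - \left(- \frac{455}{132} - 17 \left(-168\right)^{2}\right) = 2261 - \left(- \frac{455}{132} - 479808\right) = 2261 + \left(\frac{455}{132} + 479808\right) = 2261 + \frac{63335111}{132} = \frac{63633563}{132}$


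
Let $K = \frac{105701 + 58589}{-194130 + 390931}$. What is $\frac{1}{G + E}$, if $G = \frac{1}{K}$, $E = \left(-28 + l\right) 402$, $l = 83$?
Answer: $\frac{164290}{3632648701} \approx 4.5226 \cdot 10^{-5}$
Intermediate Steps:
$E = 22110$ ($E = \left(-28 + 83\right) 402 = 55 \cdot 402 = 22110$)
$K = \frac{164290}{196801} \approx 0.8348$
$G = \frac{196801}{164290}$ ($G = \frac{1}{\frac{164290}{196801}} = \frac{196801}{164290} \approx 1.1979$)
$\frac{1}{G + E} = \frac{1}{\frac{196801}{164290} + 22110} = \frac{1}{\frac{3632648701}{164290}} = \frac{164290}{3632648701}$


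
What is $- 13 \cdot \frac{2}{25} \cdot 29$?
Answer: $- \frac{754}{25} \approx -30.16$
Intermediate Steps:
$- 13 \cdot \frac{2}{25} \cdot 29 = - 13 \cdot 2 \cdot \frac{1}{25} \cdot 29 = \left(-13\right) \frac{2}{25} \cdot 29 = \left(- \frac{26}{25}\right) 29 = - \frac{754}{25}$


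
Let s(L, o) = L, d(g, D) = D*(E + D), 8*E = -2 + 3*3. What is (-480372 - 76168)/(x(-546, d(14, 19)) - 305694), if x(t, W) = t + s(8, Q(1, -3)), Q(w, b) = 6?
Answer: 139135/76558 ≈ 1.8174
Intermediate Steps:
E = 7/8 (E = (-2 + 3*3)/8 = (-2 + 9)/8 = (⅛)*7 = 7/8 ≈ 0.87500)
d(g, D) = D*(7/8 + D)
x(t, W) = 8 + t (x(t, W) = t + 8 = 8 + t)
(-480372 - 76168)/(x(-546, d(14, 19)) - 305694) = (-480372 - 76168)/((8 - 546) - 305694) = -556540/(-538 - 305694) = -556540/(-306232) = -556540*(-1/306232) = 139135/76558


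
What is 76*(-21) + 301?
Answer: -1295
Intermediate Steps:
76*(-21) + 301 = -1596 + 301 = -1295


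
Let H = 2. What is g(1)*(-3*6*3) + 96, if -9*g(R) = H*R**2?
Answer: 108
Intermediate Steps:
g(R) = -2*R**2/9
g(1)*(-3*6*3) + 96 = (-2/9*1**2)*(-3*6*3) + 96 = (-2/9*1)*(-18*3) + 96 = -2/9*(-54) + 96 = 12 + 96 = 108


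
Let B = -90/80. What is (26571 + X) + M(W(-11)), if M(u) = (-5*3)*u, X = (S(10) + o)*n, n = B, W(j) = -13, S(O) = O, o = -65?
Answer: 214623/8 ≈ 26828.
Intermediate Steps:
B = -9/8 (B = -90*1/80 = -9/8 ≈ -1.1250)
n = -9/8 ≈ -1.1250
X = 495/8 (X = (10 - 65)*(-9/8) = -55*(-9/8) = 495/8 ≈ 61.875)
M(u) = -15*u
(26571 + X) + M(W(-11)) = (26571 + 495/8) - 15*(-13) = 213063/8 + 195 = 214623/8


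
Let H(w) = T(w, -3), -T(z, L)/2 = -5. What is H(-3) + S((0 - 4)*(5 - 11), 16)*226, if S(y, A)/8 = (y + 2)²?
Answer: 1222218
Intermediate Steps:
T(z, L) = 10 (T(z, L) = -2*(-5) = 10)
H(w) = 10
S(y, A) = 8*(2 + y)² (S(y, A) = 8*(y + 2)² = 8*(2 + y)²)
H(-3) + S((0 - 4)*(5 - 11), 16)*226 = 10 + (8*(2 + (0 - 4)*(5 - 11))²)*226 = 10 + (8*(2 - 4*(-6))²)*226 = 10 + (8*(2 + 24)²)*226 = 10 + (8*26²)*226 = 10 + (8*676)*226 = 10 + 5408*226 = 10 + 1222208 = 1222218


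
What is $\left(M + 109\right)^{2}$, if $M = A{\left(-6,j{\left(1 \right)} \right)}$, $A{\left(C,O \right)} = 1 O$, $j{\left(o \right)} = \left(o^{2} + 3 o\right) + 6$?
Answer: $14161$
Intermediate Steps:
$j{\left(o \right)} = 6 + o^{2} + 3 o$
$A{\left(C,O \right)} = O$
$M = 10$ ($M = 6 + 1^{2} + 3 \cdot 1 = 6 + 1 + 3 = 10$)
$\left(M + 109\right)^{2} = \left(10 + 109\right)^{2} = 119^{2} = 14161$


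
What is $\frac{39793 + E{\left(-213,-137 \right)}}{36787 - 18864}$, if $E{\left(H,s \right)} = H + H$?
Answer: $\frac{39367}{17923} \approx 2.1965$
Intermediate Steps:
$E{\left(H,s \right)} = 2 H$
$\frac{39793 + E{\left(-213,-137 \right)}}{36787 - 18864} = \frac{39793 + 2 \left(-213\right)}{36787 - 18864} = \frac{39793 - 426}{17923} = 39367 \cdot \frac{1}{17923} = \frac{39367}{17923}$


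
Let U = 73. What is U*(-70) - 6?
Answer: -5116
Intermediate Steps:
U*(-70) - 6 = 73*(-70) - 6 = -5110 - 6 = -5116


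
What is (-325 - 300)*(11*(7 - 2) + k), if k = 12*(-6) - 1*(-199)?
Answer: -113750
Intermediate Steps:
k = 127 (k = -72 + 199 = 127)
(-325 - 300)*(11*(7 - 2) + k) = (-325 - 300)*(11*(7 - 2) + 127) = -625*(11*5 + 127) = -625*(55 + 127) = -625*182 = -113750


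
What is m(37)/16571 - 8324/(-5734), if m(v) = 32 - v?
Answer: 68954167/47509057 ≈ 1.4514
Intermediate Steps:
m(37)/16571 - 8324/(-5734) = (32 - 1*37)/16571 - 8324/(-5734) = (32 - 37)*(1/16571) - 8324*(-1/5734) = -5*1/16571 + 4162/2867 = -5/16571 + 4162/2867 = 68954167/47509057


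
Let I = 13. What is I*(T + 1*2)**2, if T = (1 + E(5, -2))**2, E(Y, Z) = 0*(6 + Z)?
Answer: 117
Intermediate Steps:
E(Y, Z) = 0
T = 1 (T = (1 + 0)**2 = 1**2 = 1)
I*(T + 1*2)**2 = 13*(1 + 1*2)**2 = 13*(1 + 2)**2 = 13*3**2 = 13*9 = 117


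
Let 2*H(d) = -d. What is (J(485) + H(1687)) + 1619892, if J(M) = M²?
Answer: 3708547/2 ≈ 1.8543e+6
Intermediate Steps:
H(d) = -d/2 (H(d) = (-d)/2 = -d/2)
(J(485) + H(1687)) + 1619892 = (485² - ½*1687) + 1619892 = (235225 - 1687/2) + 1619892 = 468763/2 + 1619892 = 3708547/2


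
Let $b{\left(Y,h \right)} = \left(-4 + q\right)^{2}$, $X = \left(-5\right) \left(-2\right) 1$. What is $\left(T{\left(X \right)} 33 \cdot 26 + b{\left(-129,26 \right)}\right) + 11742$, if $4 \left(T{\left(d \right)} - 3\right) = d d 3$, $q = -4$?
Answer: $78730$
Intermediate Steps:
$X = 10$ ($X = 10 \cdot 1 = 10$)
$T{\left(d \right)} = 3 + \frac{3 d^{2}}{4}$ ($T{\left(d \right)} = 3 + \frac{d d 3}{4} = 3 + \frac{d^{2} \cdot 3}{4} = 3 + \frac{3 d^{2}}{4}$)
$b{\left(Y,h \right)} = 64$ ($b{\left(Y,h \right)} = \left(-4 - 4\right)^{2} = \left(-8\right)^{2} = 64$)
$\left(T{\left(X \right)} 33 \cdot 26 + b{\left(-129,26 \right)}\right) + 11742 = \left(\left(3 + \frac{3 \cdot 10^{2}}{4}\right) 33 \cdot 26 + 64\right) + 11742 = \left(\left(3 + \frac{3}{4} \cdot 100\right) 33 \cdot 26 + 64\right) + 11742 = \left(\left(3 + 75\right) 33 \cdot 26 + 64\right) + 11742 = \left(78 \cdot 33 \cdot 26 + 64\right) + 11742 = \left(2574 \cdot 26 + 64\right) + 11742 = \left(66924 + 64\right) + 11742 = 66988 + 11742 = 78730$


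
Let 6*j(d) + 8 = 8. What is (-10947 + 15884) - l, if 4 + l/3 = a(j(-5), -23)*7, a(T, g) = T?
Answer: 4949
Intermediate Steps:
j(d) = 0 (j(d) = -4/3 + (1/6)*8 = -4/3 + 4/3 = 0)
l = -12 (l = -12 + 3*(0*7) = -12 + 3*0 = -12 + 0 = -12)
(-10947 + 15884) - l = (-10947 + 15884) - 1*(-12) = 4937 + 12 = 4949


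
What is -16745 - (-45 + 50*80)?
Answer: -20700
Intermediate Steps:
-16745 - (-45 + 50*80) = -16745 - (-45 + 4000) = -16745 - 1*3955 = -16745 - 3955 = -20700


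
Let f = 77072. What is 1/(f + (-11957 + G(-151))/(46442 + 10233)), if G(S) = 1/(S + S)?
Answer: 3423170/263829836037 ≈ 1.2975e-5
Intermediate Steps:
G(S) = 1/(2*S)
1/(f + (-11957 + G(-151))/(46442 + 10233)) = 1/(77072 + (-11957 + (½)/(-151))/(46442 + 10233)) = 1/(77072 + (-11957 + (½)*(-1/151))/56675) = 1/(77072 + (-11957 - 1/302)*(1/56675)) = 1/(77072 - 3611015/302*1/56675) = 1/(77072 - 722203/3423170) = 1/(263829836037/3423170) = 3423170/263829836037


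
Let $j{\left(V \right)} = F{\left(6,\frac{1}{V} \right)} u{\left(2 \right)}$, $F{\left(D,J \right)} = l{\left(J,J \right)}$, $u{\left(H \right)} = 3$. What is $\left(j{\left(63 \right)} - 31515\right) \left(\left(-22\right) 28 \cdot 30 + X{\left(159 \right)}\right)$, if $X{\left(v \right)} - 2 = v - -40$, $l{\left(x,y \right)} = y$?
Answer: $\frac{4032432702}{7} \approx 5.7606 \cdot 10^{8}$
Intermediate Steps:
$F{\left(D,J \right)} = J$
$X{\left(v \right)} = 42 + v$ ($X{\left(v \right)} = 2 + \left(v - -40\right) = 2 + \left(v + 40\right) = 2 + \left(40 + v\right) = 42 + v$)
$j{\left(V \right)} = \frac{3}{V}$ ($j{\left(V \right)} = \frac{1}{V} 3 = \frac{3}{V}$)
$\left(j{\left(63 \right)} - 31515\right) \left(\left(-22\right) 28 \cdot 30 + X{\left(159 \right)}\right) = \left(\frac{3}{63} - 31515\right) \left(\left(-22\right) 28 \cdot 30 + \left(42 + 159\right)\right) = \left(3 \cdot \frac{1}{63} - 31515\right) \left(\left(-616\right) 30 + 201\right) = \left(\frac{1}{21} - 31515\right) \left(-18480 + 201\right) = \left(- \frac{661814}{21}\right) \left(-18279\right) = \frac{4032432702}{7}$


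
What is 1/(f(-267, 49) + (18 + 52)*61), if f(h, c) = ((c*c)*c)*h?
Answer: -1/31408013 ≈ -3.1839e-8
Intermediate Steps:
f(h, c) = h*c³ (f(h, c) = (c²*c)*h = c³*h = h*c³)
1/(f(-267, 49) + (18 + 52)*61) = 1/(-267*49³ + (18 + 52)*61) = 1/(-267*117649 + 70*61) = 1/(-31412283 + 4270) = 1/(-31408013) = -1/31408013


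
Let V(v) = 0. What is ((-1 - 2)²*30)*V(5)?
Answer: 0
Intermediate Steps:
((-1 - 2)²*30)*V(5) = ((-1 - 2)²*30)*0 = ((-3)²*30)*0 = (9*30)*0 = 270*0 = 0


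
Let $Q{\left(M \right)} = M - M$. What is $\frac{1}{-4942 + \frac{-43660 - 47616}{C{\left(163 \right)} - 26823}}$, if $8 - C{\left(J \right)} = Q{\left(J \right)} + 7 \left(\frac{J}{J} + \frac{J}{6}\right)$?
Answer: $- \frac{162073}{800417110} \approx -0.00020249$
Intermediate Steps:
$Q{\left(M \right)} = 0$
$C{\left(J \right)} = 1 - \frac{7 J}{6}$ ($C{\left(J \right)} = 8 - \left(0 + 7 \left(\frac{J}{J} + \frac{J}{6}\right)\right) = 8 - \left(0 + 7 \left(1 + J \frac{1}{6}\right)\right) = 8 - \left(0 + 7 \left(1 + \frac{J}{6}\right)\right) = 8 - \left(0 + \left(7 + \frac{7 J}{6}\right)\right) = 8 - \left(7 + \frac{7 J}{6}\right) = 1 - \frac{7 J}{6}$)
$\frac{1}{-4942 + \frac{-43660 - 47616}{C{\left(163 \right)} - 26823}} = \frac{1}{-4942 + \frac{-43660 - 47616}{\left(1 - \frac{1141}{6}\right) - 26823}} = \frac{1}{-4942 - \frac{91276}{\left(1 - \frac{1141}{6}\right) - 26823}} = \frac{1}{-4942 - \frac{91276}{- \frac{1135}{6} - 26823}} = \frac{1}{-4942 - \frac{91276}{- \frac{162073}{6}}} = \frac{1}{-4942 - - \frac{547656}{162073}} = \frac{1}{-4942 + \frac{547656}{162073}} = \frac{1}{- \frac{800417110}{162073}} = - \frac{162073}{800417110}$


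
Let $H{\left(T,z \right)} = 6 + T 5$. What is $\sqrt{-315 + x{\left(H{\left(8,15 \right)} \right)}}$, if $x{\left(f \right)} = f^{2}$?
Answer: $\sqrt{1801} \approx 42.438$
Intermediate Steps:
$H{\left(T,z \right)} = 6 + 5 T$
$\sqrt{-315 + x{\left(H{\left(8,15 \right)} \right)}} = \sqrt{-315 + \left(6 + 5 \cdot 8\right)^{2}} = \sqrt{-315 + \left(6 + 40\right)^{2}} = \sqrt{-315 + 46^{2}} = \sqrt{-315 + 2116} = \sqrt{1801}$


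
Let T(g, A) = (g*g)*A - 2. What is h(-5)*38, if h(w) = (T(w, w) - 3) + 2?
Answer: -4864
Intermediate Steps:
T(g, A) = -2 + A*g² (T(g, A) = g²*A - 2 = A*g² - 2 = -2 + A*g²)
h(w) = -3 + w³ (h(w) = ((-2 + w*w²) - 3) + 2 = ((-2 + w³) - 3) + 2 = (-5 + w³) + 2 = -3 + w³)
h(-5)*38 = (-3 + (-5)³)*38 = (-3 - 125)*38 = -128*38 = -4864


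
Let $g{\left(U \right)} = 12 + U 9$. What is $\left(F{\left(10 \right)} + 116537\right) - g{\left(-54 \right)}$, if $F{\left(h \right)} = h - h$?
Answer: $117011$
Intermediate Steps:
$g{\left(U \right)} = 12 + 9 U$
$F{\left(h \right)} = 0$
$\left(F{\left(10 \right)} + 116537\right) - g{\left(-54 \right)} = \left(0 + 116537\right) - \left(12 + 9 \left(-54\right)\right) = 116537 - \left(12 - 486\right) = 116537 - -474 = 116537 + 474 = 117011$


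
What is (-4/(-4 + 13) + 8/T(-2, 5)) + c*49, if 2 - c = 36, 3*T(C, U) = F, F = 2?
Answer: -14890/9 ≈ -1654.4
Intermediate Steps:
T(C, U) = ⅔ (T(C, U) = (⅓)*2 = ⅔)
c = -34 (c = 2 - 1*36 = 2 - 36 = -34)
(-4/(-4 + 13) + 8/T(-2, 5)) + c*49 = (-4/(-4 + 13) + 8/(⅔)) - 34*49 = (-4/9 + 8*(3/2)) - 1666 = (-4*⅑ + 12) - 1666 = (-4/9 + 12) - 1666 = 104/9 - 1666 = -14890/9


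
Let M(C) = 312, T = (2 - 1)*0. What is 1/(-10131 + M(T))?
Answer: -1/9819 ≈ -0.00010184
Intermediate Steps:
T = 0 (T = 1*0 = 0)
1/(-10131 + M(T)) = 1/(-10131 + 312) = 1/(-9819) = -1/9819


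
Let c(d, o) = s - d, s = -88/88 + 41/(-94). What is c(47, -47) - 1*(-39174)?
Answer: 3677803/94 ≈ 39126.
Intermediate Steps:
s = -135/94 (s = -88*1/88 + 41*(-1/94) = -1 - 41/94 = -135/94 ≈ -1.4362)
c(d, o) = -135/94 - d
c(47, -47) - 1*(-39174) = (-135/94 - 1*47) - 1*(-39174) = (-135/94 - 47) + 39174 = -4553/94 + 39174 = 3677803/94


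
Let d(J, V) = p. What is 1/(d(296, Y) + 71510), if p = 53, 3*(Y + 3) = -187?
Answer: 1/71563 ≈ 1.3974e-5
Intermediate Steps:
Y = -196/3 (Y = -3 + (⅓)*(-187) = -3 - 187/3 = -196/3 ≈ -65.333)
d(J, V) = 53
1/(d(296, Y) + 71510) = 1/(53 + 71510) = 1/71563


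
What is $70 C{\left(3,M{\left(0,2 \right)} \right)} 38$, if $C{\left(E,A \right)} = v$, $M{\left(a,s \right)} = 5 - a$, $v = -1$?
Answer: $-2660$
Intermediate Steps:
$C{\left(E,A \right)} = -1$
$70 C{\left(3,M{\left(0,2 \right)} \right)} 38 = 70 \left(-1\right) 38 = \left(-70\right) 38 = -2660$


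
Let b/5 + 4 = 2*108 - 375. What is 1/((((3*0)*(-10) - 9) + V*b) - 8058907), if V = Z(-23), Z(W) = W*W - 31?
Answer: -1/8464786 ≈ -1.1814e-7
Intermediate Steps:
Z(W) = -31 + W² (Z(W) = W² - 31 = -31 + W²)
V = 498 (V = -31 + (-23)² = -31 + 529 = 498)
b = -815 (b = -20 + 5*(2*108 - 375) = -20 + 5*(216 - 375) = -20 + 5*(-159) = -20 - 795 = -815)
1/((((3*0)*(-10) - 9) + V*b) - 8058907) = 1/((((3*0)*(-10) - 9) + 498*(-815)) - 8058907) = 1/(((0*(-10) - 9) - 405870) - 8058907) = 1/(((0 - 9) - 405870) - 8058907) = 1/((-9 - 405870) - 8058907) = 1/(-405879 - 8058907) = 1/(-8464786) = -1/8464786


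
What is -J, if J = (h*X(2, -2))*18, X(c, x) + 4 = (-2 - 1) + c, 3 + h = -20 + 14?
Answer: -810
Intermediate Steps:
h = -9 (h = -3 + (-20 + 14) = -3 - 6 = -9)
X(c, x) = -7 + c (X(c, x) = -4 + ((-2 - 1) + c) = -4 + (-3 + c) = -7 + c)
J = 810 (J = -9*(-7 + 2)*18 = -9*(-5)*18 = 45*18 = 810)
-J = -1*810 = -810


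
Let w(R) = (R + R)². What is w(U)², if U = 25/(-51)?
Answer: 6250000/6765201 ≈ 0.92385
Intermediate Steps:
U = -25/51 (U = 25*(-1/51) = -25/51 ≈ -0.49020)
w(R) = 4*R² (w(R) = (2*R)² = 4*R²)
w(U)² = (4*(-25/51)²)² = (4*(625/2601))² = (2500/2601)² = 6250000/6765201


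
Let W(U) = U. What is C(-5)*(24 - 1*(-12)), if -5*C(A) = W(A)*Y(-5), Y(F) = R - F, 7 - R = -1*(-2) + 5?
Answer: 180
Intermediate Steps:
R = 0 (R = 7 - (-1*(-2) + 5) = 7 - (2 + 5) = 7 - 1*7 = 7 - 7 = 0)
Y(F) = -F (Y(F) = 0 - F = -F)
C(A) = -A (C(A) = -A*(-1*(-5))/5 = -A*5/5 = -A)
C(-5)*(24 - 1*(-12)) = (-1*(-5))*(24 - 1*(-12)) = 5*(24 + 12) = 5*36 = 180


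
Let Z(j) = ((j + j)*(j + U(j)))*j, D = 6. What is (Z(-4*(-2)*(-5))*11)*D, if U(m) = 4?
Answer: -7603200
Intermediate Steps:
Z(j) = 2*j²*(4 + j) (Z(j) = ((j + j)*(j + 4))*j = ((2*j)*(4 + j))*j = (2*j*(4 + j))*j = 2*j²*(4 + j))
(Z(-4*(-2)*(-5))*11)*D = ((2*(-4*(-2)*(-5))²*(4 - 4*(-2)*(-5)))*11)*6 = ((2*(8*(-5))²*(4 + 8*(-5)))*11)*6 = ((2*(-40)²*(4 - 40))*11)*6 = ((2*1600*(-36))*11)*6 = -115200*11*6 = -1267200*6 = -7603200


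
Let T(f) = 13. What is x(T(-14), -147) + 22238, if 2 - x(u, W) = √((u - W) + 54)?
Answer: 22240 - √214 ≈ 22225.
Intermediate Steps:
x(u, W) = 2 - √(54 + u - W) (x(u, W) = 2 - √((u - W) + 54) = 2 - √(54 + u - W))
x(T(-14), -147) + 22238 = (2 - √(54 + 13 - 1*(-147))) + 22238 = (2 - √(54 + 13 + 147)) + 22238 = (2 - √214) + 22238 = 22240 - √214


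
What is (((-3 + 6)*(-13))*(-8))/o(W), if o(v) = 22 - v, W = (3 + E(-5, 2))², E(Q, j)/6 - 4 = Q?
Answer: 24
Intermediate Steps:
E(Q, j) = 24 + 6*Q
W = 9 (W = (3 + (24 + 6*(-5)))² = (3 + (24 - 30))² = (3 - 6)² = (-3)² = 9)
(((-3 + 6)*(-13))*(-8))/o(W) = (((-3 + 6)*(-13))*(-8))/(22 - 1*9) = ((3*(-13))*(-8))/(22 - 9) = -39*(-8)/13 = 312*(1/13) = 24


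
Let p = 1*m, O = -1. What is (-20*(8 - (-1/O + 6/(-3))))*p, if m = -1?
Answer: 180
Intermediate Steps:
p = -1 (p = 1*(-1) = -1)
(-20*(8 - (-1/O + 6/(-3))))*p = -20*(8 - (-1/(-1) + 6/(-3)))*(-1) = -20*(8 - (-1*(-1) + 6*(-⅓)))*(-1) = -20*(8 - (1 - 2))*(-1) = -20*(8 - 1*(-1))*(-1) = -20*(8 + 1)*(-1) = -20*9*(-1) = -180*(-1) = 180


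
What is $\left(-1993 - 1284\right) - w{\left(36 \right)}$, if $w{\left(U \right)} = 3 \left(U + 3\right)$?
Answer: $-3394$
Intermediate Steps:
$w{\left(U \right)} = 9 + 3 U$ ($w{\left(U \right)} = 3 \left(3 + U\right) = 9 + 3 U$)
$\left(-1993 - 1284\right) - w{\left(36 \right)} = \left(-1993 - 1284\right) - \left(9 + 3 \cdot 36\right) = -3277 - \left(9 + 108\right) = -3277 - 117 = -3394$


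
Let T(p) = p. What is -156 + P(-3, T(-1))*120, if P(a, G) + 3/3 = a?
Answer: -636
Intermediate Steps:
P(a, G) = -1 + a
-156 + P(-3, T(-1))*120 = -156 + (-1 - 3)*120 = -156 - 4*120 = -156 - 480 = -636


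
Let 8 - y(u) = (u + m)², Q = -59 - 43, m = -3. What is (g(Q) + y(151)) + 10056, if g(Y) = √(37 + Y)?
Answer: -11840 + I*√65 ≈ -11840.0 + 8.0623*I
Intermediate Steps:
Q = -102
y(u) = 8 - (-3 + u)² (y(u) = 8 - (u - 3)² = 8 - (-3 + u)²)
(g(Q) + y(151)) + 10056 = (√(37 - 102) + (8 - (-3 + 151)²)) + 10056 = (√(-65) + (8 - 1*148²)) + 10056 = (I*√65 + (8 - 1*21904)) + 10056 = (I*√65 + (8 - 21904)) + 10056 = (I*√65 - 21896) + 10056 = (-21896 + I*√65) + 10056 = -11840 + I*√65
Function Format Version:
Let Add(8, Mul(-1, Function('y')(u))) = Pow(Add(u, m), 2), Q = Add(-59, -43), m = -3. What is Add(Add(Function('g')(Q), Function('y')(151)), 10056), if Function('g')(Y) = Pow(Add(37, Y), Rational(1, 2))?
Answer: Add(-11840, Mul(I, Pow(65, Rational(1, 2)))) ≈ Add(-11840., Mul(8.0623, I))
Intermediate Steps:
Q = -102
Function('y')(u) = Add(8, Mul(-1, Pow(Add(-3, u), 2))) (Function('y')(u) = Add(8, Mul(-1, Pow(Add(u, -3), 2))) = Add(8, Mul(-1, Pow(Add(-3, u), 2))))
Add(Add(Function('g')(Q), Function('y')(151)), 10056) = Add(Add(Pow(Add(37, -102), Rational(1, 2)), Add(8, Mul(-1, Pow(Add(-3, 151), 2)))), 10056) = Add(Add(Pow(-65, Rational(1, 2)), Add(8, Mul(-1, Pow(148, 2)))), 10056) = Add(Add(Mul(I, Pow(65, Rational(1, 2))), Add(8, Mul(-1, 21904))), 10056) = Add(Add(Mul(I, Pow(65, Rational(1, 2))), Add(8, -21904)), 10056) = Add(Add(Mul(I, Pow(65, Rational(1, 2))), -21896), 10056) = Add(Add(-21896, Mul(I, Pow(65, Rational(1, 2)))), 10056) = Add(-11840, Mul(I, Pow(65, Rational(1, 2))))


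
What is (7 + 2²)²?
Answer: 121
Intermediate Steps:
(7 + 2²)² = (7 + 4)² = 11² = 121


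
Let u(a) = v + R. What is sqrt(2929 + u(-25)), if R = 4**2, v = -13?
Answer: 2*sqrt(733) ≈ 54.148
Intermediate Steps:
R = 16
u(a) = 3 (u(a) = -13 + 16 = 3)
sqrt(2929 + u(-25)) = sqrt(2929 + 3) = sqrt(2932) = 2*sqrt(733)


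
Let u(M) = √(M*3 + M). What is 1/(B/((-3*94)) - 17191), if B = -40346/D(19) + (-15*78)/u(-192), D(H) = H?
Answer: -31571575901184/542509225859870611 + 158811120*I*√3/542509225859870611 ≈ -5.8195e-5 + 5.0703e-10*I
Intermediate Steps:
u(M) = 2*√M (u(M) = √(3*M + M) = √(4*M) = 2*√M)
B = -40346/19 + 195*I*√3/8 (B = -40346/19 + (-15*78)/((2*√(-192))) = -40346*1/19 - 1170*(-I*√3/48) = -40346/19 - 1170*(-I*√3/48) = -40346/19 - (-195)*I*√3/8 = -40346/19 + 195*I*√3/8 ≈ -2123.5 + 42.219*I)
1/(B/((-3*94)) - 17191) = 1/((-40346/19 + 195*I*√3/8)/((-3*94)) - 17191) = 1/((-40346/19 + 195*I*√3/8)/(-282) - 17191) = 1/((-40346/19 + 195*I*√3/8)*(-1/282) - 17191) = 1/((20173/2679 - 65*I*√3/752) - 17191) = 1/(-46034516/2679 - 65*I*√3/752)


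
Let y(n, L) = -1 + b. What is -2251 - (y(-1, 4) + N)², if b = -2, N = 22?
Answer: -2612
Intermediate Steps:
y(n, L) = -3 (y(n, L) = -1 - 2 = -3)
-2251 - (y(-1, 4) + N)² = -2251 - (-3 + 22)² = -2251 - 1*19² = -2251 - 1*361 = -2251 - 361 = -2612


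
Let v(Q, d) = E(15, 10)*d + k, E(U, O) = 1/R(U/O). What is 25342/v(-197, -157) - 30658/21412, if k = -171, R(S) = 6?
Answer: -1646002919/12665198 ≈ -129.96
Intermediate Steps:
E(U, O) = ⅙ (E(U, O) = 1/6 = ⅙)
v(Q, d) = -171 + d/6 (v(Q, d) = d/6 - 171 = -171 + d/6)
25342/v(-197, -157) - 30658/21412 = 25342/(-171 + (⅙)*(-157)) - 30658/21412 = 25342/(-171 - 157/6) - 30658*1/21412 = 25342/(-1183/6) - 15329/10706 = 25342*(-6/1183) - 15329/10706 = -152052/1183 - 15329/10706 = -1646002919/12665198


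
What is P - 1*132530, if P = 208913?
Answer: 76383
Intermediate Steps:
P - 1*132530 = 208913 - 1*132530 = 208913 - 132530 = 76383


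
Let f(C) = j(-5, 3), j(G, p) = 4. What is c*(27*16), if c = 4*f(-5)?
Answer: 6912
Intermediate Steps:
f(C) = 4
c = 16 (c = 4*4 = 16)
c*(27*16) = 16*(27*16) = 16*432 = 6912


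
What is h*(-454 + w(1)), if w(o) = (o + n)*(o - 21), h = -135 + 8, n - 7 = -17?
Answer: 34798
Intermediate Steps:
n = -10 (n = 7 - 17 = -10)
h = -127
w(o) = (-21 + o)*(-10 + o) (w(o) = (o - 10)*(o - 21) = (-10 + o)*(-21 + o) = (-21 + o)*(-10 + o))
h*(-454 + w(1)) = -127*(-454 + (210 + 1² - 31*1)) = -127*(-454 + (210 + 1 - 31)) = -127*(-454 + 180) = -127*(-274) = 34798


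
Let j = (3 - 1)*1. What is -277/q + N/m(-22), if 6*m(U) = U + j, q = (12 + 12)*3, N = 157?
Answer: -18341/360 ≈ -50.947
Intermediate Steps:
q = 72 (q = 24*3 = 72)
j = 2 (j = 2*1 = 2)
m(U) = ⅓ + U/6 (m(U) = (U + 2)/6 = (2 + U)/6 = ⅓ + U/6)
-277/q + N/m(-22) = -277/72 + 157/(⅓ + (⅙)*(-22)) = -277*1/72 + 157/(⅓ - 11/3) = -277/72 + 157/(-10/3) = -277/72 + 157*(-3/10) = -277/72 - 471/10 = -18341/360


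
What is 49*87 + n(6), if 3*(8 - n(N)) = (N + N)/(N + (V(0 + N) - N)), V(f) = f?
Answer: 12811/3 ≈ 4270.3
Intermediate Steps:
n(N) = 22/3 (n(N) = 8 - (N + N)/(3*(N + ((0 + N) - N))) = 8 - 2*N/(3*(N + (N - N))) = 8 - 2*N/(3*(N + 0)) = 8 - 2*N/(3*N) = 8 - 1/3*2 = 8 - 2/3 = 22/3)
49*87 + n(6) = 49*87 + 22/3 = 4263 + 22/3 = 12811/3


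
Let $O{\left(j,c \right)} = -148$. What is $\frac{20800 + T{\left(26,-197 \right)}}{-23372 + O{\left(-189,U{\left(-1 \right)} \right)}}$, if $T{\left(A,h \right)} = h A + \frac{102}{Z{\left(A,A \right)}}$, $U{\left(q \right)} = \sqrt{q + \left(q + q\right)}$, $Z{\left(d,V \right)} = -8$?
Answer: $- \frac{20887}{31360} \approx -0.66604$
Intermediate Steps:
$U{\left(q \right)} = \sqrt{3} \sqrt{q}$ ($U{\left(q \right)} = \sqrt{q + 2 q} = \sqrt{3 q} = \sqrt{3} \sqrt{q}$)
$T{\left(A,h \right)} = - \frac{51}{4} + A h$ ($T{\left(A,h \right)} = h A + \frac{102}{-8} = A h + 102 \left(- \frac{1}{8}\right) = A h - \frac{51}{4} = - \frac{51}{4} + A h$)
$\frac{20800 + T{\left(26,-197 \right)}}{-23372 + O{\left(-189,U{\left(-1 \right)} \right)}} = \frac{20800 + \left(- \frac{51}{4} + 26 \left(-197\right)\right)}{-23372 - 148} = \frac{20800 - \frac{20539}{4}}{-23520} = \left(20800 - \frac{20539}{4}\right) \left(- \frac{1}{23520}\right) = \frac{62661}{4} \left(- \frac{1}{23520}\right) = - \frac{20887}{31360}$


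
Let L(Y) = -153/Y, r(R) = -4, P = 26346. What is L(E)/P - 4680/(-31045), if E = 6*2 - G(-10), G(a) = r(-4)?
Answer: 131202573/872439008 ≈ 0.15039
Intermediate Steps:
G(a) = -4
E = 16 (E = 6*2 - 1*(-4) = 12 + 4 = 16)
L(E)/P - 4680/(-31045) = -153/16/26346 - 4680/(-31045) = -153*1/16*(1/26346) - 4680*(-1/31045) = -153/16*1/26346 + 936/6209 = -51/140512 + 936/6209 = 131202573/872439008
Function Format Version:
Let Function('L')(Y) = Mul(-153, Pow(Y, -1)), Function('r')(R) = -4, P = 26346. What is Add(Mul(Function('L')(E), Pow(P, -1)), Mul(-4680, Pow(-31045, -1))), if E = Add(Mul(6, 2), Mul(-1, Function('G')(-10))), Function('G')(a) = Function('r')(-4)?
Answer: Rational(131202573, 872439008) ≈ 0.15039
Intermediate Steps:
Function('G')(a) = -4
E = 16 (E = Add(Mul(6, 2), Mul(-1, -4)) = Add(12, 4) = 16)
Add(Mul(Function('L')(E), Pow(P, -1)), Mul(-4680, Pow(-31045, -1))) = Add(Mul(Mul(-153, Pow(16, -1)), Pow(26346, -1)), Mul(-4680, Pow(-31045, -1))) = Add(Mul(Mul(-153, Rational(1, 16)), Rational(1, 26346)), Mul(-4680, Rational(-1, 31045))) = Add(Mul(Rational(-153, 16), Rational(1, 26346)), Rational(936, 6209)) = Add(Rational(-51, 140512), Rational(936, 6209)) = Rational(131202573, 872439008)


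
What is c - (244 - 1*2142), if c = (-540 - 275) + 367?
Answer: 1450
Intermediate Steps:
c = -448 (c = -815 + 367 = -448)
c - (244 - 1*2142) = -448 - (244 - 1*2142) = -448 - (244 - 2142) = -448 - 1*(-1898) = -448 + 1898 = 1450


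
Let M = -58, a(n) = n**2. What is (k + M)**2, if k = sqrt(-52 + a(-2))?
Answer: 3316 - 464*I*sqrt(3) ≈ 3316.0 - 803.67*I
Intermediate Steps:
k = 4*I*sqrt(3) (k = sqrt(-52 + (-2)**2) = sqrt(-52 + 4) = sqrt(-48) = 4*I*sqrt(3) ≈ 6.9282*I)
(k + M)**2 = (4*I*sqrt(3) - 58)**2 = (-58 + 4*I*sqrt(3))**2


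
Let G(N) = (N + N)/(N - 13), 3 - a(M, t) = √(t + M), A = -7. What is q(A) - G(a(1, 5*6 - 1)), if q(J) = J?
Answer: -37/7 - 13*√30/35 ≈ -7.3201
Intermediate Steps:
a(M, t) = 3 - √(M + t) (a(M, t) = 3 - √(t + M) = 3 - √(M + t))
G(N) = 2*N/(-13 + N) (G(N) = (2*N)/(-13 + N) = 2*N/(-13 + N))
q(A) - G(a(1, 5*6 - 1)) = -7 - 2*(3 - √(1 + (5*6 - 1)))/(-13 + (3 - √(1 + (5*6 - 1)))) = -7 - 2*(3 - √(1 + (30 - 1)))/(-13 + (3 - √(1 + (30 - 1)))) = -7 - 2*(3 - √(1 + 29))/(-13 + (3 - √(1 + 29))) = -7 - 2*(3 - √30)/(-13 + (3 - √30)) = -7 - 2*(3 - √30)/(-10 - √30)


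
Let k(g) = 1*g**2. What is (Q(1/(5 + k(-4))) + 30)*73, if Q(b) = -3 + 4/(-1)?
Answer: 1679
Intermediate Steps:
k(g) = g**2
Q(b) = -7 (Q(b) = -3 + 4*(-1) = -3 - 4 = -7)
(Q(1/(5 + k(-4))) + 30)*73 = (-7 + 30)*73 = 23*73 = 1679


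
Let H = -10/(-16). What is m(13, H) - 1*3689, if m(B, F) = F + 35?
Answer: -29227/8 ≈ -3653.4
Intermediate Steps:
H = 5/8 (H = -10*(-1/16) = 5/8 ≈ 0.62500)
m(B, F) = 35 + F
m(13, H) - 1*3689 = (35 + 5/8) - 1*3689 = 285/8 - 3689 = -29227/8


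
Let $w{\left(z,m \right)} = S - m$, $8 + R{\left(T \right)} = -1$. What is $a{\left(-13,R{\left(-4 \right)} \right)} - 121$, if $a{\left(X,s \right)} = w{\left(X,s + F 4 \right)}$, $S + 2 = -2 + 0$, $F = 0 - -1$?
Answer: $-120$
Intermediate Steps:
$F = 1$ ($F = 0 + 1 = 1$)
$R{\left(T \right)} = -9$ ($R{\left(T \right)} = -8 - 1 = -9$)
$S = -4$ ($S = -2 + \left(-2 + 0\right) = -2 - 2 = -4$)
$w{\left(z,m \right)} = -4 - m$
$a{\left(X,s \right)} = -8 - s$ ($a{\left(X,s \right)} = -4 - \left(s + 1 \cdot 4\right) = -4 - \left(s + 4\right) = -4 - \left(4 + s\right) = -8 - s$)
$a{\left(-13,R{\left(-4 \right)} \right)} - 121 = \left(-8 - -9\right) - 121 = \left(-8 + 9\right) - 121 = 1 - 121 = -120$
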